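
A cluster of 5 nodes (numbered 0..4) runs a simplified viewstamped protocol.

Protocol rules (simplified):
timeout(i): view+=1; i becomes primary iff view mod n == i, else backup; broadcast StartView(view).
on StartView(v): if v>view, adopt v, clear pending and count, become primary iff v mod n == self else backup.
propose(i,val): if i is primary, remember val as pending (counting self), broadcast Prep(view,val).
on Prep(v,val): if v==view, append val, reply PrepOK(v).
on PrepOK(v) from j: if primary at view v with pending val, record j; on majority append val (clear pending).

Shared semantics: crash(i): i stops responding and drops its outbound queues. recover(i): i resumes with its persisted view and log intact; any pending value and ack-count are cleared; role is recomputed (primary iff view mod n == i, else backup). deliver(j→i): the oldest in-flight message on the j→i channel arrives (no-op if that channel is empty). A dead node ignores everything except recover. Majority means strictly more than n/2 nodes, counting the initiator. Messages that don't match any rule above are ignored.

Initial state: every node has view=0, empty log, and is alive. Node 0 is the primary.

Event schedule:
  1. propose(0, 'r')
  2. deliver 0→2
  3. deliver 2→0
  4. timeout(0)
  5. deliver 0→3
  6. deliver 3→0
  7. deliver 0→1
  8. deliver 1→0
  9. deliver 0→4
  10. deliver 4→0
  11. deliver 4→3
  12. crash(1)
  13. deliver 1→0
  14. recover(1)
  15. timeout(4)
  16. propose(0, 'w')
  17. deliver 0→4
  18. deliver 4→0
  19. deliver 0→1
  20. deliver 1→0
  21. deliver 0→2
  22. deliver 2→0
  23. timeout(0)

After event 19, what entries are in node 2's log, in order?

after 1 — propose(0,'r'): ·
after 2 — deliver 0→2: n2:back/v0/[r]
after 3 — deliver 2→0: ·
after 4 — timeout(0): n0:back/v1/[-]
after 5 — deliver 0→3: n3:back/v0/[r]
after 6 — deliver 3→0: ·
after 7 — deliver 0→1: n1:back/v0/[r]
after 8 — deliver 1→0: ·
after 9 — deliver 0→4: n4:back/v0/[r]
after 10 — deliver 4→0: ·
after 11 — deliver 4→3: ·
after 12 — crash(1): n1:✗back/v0/[r]
after 13 — deliver 1→0: ·
after 14 — recover(1): n1:back/v0/[r]
after 15 — timeout(4): n4:back/v1/[r]
after 16 — propose(0,'w'): ·
after 17 — deliver 0→4: ·
after 18 — deliver 4→0: ·
after 19 — deliver 0→1: n1:prim/v1/[r]

r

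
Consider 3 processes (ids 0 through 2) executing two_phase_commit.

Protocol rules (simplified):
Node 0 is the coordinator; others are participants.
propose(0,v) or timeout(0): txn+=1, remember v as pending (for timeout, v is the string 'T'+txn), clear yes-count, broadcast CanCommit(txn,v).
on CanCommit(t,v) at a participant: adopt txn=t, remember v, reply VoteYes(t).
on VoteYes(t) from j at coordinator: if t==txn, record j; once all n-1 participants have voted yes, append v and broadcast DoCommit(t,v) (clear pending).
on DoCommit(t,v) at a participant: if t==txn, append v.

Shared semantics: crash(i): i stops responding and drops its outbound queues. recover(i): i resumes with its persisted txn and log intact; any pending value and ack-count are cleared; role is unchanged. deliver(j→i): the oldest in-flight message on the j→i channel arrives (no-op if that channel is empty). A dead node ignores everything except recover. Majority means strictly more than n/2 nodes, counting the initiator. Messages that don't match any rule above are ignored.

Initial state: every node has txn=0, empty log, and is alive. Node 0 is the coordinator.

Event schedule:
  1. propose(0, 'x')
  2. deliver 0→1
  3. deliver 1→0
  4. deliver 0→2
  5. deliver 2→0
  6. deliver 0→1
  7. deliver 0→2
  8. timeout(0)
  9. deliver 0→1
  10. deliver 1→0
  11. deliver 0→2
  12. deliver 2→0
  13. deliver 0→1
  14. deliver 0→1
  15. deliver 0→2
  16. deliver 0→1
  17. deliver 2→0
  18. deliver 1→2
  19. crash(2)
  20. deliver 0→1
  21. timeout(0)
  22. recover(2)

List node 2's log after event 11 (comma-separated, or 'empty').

x

[1] propose(0,'x') → N0(coor t1 [-])
[2] deliver 0→1 → N1(part t1 [-])
[3] deliver 1→0 → ∅
[4] deliver 0→2 → N2(part t1 [-])
[5] deliver 2→0 → N0(coor t1 [x])
[6] deliver 0→1 → N1(part t1 [x])
[7] deliver 0→2 → N2(part t1 [x])
[8] timeout(0) → N0(coor t2 [x])
[9] deliver 0→1 → N1(part t2 [x])
[10] deliver 1→0 → ∅
[11] deliver 0→2 → N2(part t2 [x])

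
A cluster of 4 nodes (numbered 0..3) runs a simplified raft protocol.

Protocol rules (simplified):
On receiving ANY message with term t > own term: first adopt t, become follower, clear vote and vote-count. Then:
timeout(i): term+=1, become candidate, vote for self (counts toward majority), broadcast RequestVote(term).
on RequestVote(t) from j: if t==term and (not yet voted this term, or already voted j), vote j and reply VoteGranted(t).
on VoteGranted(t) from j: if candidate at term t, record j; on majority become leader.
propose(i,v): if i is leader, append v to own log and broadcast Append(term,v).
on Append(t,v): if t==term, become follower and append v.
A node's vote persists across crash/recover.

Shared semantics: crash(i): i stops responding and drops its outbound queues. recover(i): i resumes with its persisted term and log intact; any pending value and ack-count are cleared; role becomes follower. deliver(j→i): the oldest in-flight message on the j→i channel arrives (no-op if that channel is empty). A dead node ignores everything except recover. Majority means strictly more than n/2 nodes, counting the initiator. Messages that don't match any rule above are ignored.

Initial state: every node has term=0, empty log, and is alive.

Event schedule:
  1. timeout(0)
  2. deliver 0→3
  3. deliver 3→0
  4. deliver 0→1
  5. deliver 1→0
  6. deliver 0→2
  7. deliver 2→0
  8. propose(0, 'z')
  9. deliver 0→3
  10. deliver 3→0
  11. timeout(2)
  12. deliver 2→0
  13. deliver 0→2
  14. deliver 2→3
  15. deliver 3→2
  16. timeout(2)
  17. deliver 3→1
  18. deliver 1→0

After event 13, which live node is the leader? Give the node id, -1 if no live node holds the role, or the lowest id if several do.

-1

[1] timeout(0) → N0(cand t1 [-])
[2] deliver 0→3 → N3(foll t1 [-])
[3] deliver 3→0 → ∅
[4] deliver 0→1 → N1(foll t1 [-])
[5] deliver 1→0 → N0(lead t1 [-])
[6] deliver 0→2 → N2(foll t1 [-])
[7] deliver 2→0 → ∅
[8] propose(0,'z') → N0(lead t1 [z])
[9] deliver 0→3 → N3(foll t1 [z])
[10] deliver 3→0 → ∅
[11] timeout(2) → N2(cand t2 [-])
[12] deliver 2→0 → N0(foll t2 [z])
[13] deliver 0→2 → ∅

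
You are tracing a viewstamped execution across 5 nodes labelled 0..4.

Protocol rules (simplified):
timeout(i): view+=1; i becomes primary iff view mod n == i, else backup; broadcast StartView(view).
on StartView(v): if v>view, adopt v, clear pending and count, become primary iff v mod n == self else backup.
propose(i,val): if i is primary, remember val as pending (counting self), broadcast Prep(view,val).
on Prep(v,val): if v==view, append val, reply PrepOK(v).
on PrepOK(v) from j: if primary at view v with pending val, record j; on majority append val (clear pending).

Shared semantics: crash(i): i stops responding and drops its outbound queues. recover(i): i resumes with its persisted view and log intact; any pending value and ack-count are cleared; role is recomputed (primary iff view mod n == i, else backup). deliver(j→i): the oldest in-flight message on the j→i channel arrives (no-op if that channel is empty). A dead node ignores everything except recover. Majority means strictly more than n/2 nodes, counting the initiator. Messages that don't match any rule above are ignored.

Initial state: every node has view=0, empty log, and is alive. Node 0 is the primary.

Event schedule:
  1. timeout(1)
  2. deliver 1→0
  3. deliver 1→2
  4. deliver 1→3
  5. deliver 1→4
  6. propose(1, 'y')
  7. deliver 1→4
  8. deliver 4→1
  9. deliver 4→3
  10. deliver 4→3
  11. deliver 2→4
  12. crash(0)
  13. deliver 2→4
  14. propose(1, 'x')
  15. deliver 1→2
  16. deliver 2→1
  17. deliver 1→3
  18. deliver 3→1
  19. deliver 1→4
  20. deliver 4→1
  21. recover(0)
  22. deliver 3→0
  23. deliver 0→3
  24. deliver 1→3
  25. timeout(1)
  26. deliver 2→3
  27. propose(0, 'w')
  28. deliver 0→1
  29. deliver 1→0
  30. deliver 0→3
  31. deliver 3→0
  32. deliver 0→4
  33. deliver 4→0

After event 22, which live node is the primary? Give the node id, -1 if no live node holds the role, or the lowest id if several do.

[1] timeout(1) → N1(prim v1 [-])
[2] deliver 1→0 → N0(back v1 [-])
[3] deliver 1→2 → N2(back v1 [-])
[4] deliver 1→3 → N3(back v1 [-])
[5] deliver 1→4 → N4(back v1 [-])
[6] propose(1,'y') → ∅
[7] deliver 1→4 → N4(back v1 [y])
[8] deliver 4→1 → ∅
[9] deliver 4→3 → ∅
[10] deliver 4→3 → ∅
[11] deliver 2→4 → ∅
[12] crash(0) → N0(✗back v1 [-])
[13] deliver 2→4 → ∅
[14] propose(1,'x') → ∅
[15] deliver 1→2 → N2(back v1 [y])
[16] deliver 2→1 → ∅
[17] deliver 1→3 → N3(back v1 [y])
[18] deliver 3→1 → N1(prim v1 [x])
[19] deliver 1→4 → N4(back v1 [y,x])
[20] deliver 4→1 → ∅
[21] recover(0) → N0(back v1 [-])
[22] deliver 3→0 → ∅

1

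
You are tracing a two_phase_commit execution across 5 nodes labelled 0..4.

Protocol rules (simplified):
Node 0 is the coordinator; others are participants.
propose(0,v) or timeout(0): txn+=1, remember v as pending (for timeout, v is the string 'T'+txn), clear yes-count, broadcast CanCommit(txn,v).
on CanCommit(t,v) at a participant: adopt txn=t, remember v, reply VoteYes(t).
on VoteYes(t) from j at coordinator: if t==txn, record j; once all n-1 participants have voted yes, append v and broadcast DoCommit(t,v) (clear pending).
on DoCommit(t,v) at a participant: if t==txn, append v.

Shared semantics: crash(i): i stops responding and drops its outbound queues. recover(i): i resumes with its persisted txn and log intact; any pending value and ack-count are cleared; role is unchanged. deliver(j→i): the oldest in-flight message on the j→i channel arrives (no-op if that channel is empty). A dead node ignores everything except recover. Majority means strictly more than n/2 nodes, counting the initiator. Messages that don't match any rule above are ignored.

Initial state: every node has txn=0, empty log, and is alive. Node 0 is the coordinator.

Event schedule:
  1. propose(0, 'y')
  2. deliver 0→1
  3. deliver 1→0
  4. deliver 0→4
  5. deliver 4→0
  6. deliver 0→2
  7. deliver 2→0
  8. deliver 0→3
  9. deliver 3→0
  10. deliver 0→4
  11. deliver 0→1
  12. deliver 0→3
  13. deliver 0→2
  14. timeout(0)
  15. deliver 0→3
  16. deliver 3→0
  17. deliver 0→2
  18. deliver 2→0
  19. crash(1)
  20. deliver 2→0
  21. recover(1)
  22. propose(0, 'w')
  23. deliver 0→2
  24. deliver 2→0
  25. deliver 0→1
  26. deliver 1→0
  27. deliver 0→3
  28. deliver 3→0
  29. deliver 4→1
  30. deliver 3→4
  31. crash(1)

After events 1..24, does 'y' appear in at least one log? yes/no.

yes

e1 propose(0,'y'): 0[coor,t=1,-]
e2 deliver 0→1: 1[part,t=1,-]
e3 deliver 1→0: ·
e4 deliver 0→4: 4[part,t=1,-]
e5 deliver 4→0: ·
e6 deliver 0→2: 2[part,t=1,-]
e7 deliver 2→0: ·
e8 deliver 0→3: 3[part,t=1,-]
e9 deliver 3→0: 0[coor,t=1,y]
e10 deliver 0→4: 4[part,t=1,y]
e11 deliver 0→1: 1[part,t=1,y]
e12 deliver 0→3: 3[part,t=1,y]
e13 deliver 0→2: 2[part,t=1,y]
e14 timeout(0): 0[coor,t=2,y]
e15 deliver 0→3: 3[part,t=2,y]
e16 deliver 3→0: ·
e17 deliver 0→2: 2[part,t=2,y]
e18 deliver 2→0: ·
e19 crash(1): 1[✗part,t=1,y]
e20 deliver 2→0: ·
e21 recover(1): 1[part,t=1,y]
e22 propose(0,'w'): 0[coor,t=3,y]
e23 deliver 0→2: 2[part,t=3,y]
e24 deliver 2→0: ·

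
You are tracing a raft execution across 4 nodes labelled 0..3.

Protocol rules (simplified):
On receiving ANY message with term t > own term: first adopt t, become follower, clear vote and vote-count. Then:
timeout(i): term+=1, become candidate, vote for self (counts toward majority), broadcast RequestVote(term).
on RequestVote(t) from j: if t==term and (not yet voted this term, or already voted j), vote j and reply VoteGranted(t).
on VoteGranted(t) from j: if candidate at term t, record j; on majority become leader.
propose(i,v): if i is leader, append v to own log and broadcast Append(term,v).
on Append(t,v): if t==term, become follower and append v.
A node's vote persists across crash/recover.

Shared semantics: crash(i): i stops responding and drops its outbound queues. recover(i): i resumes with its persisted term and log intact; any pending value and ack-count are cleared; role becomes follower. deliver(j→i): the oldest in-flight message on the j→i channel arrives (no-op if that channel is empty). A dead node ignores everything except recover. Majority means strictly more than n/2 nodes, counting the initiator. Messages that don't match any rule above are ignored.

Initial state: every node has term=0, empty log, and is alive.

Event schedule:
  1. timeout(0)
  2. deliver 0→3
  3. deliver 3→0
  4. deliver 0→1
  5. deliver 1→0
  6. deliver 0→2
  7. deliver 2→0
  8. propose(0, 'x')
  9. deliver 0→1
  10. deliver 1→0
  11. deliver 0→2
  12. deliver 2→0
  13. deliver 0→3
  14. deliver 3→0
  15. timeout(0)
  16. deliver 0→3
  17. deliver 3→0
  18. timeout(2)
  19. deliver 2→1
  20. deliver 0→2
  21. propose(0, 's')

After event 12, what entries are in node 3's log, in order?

e1 timeout(0): 0[cand,t=1,-]
e2 deliver 0→3: 3[foll,t=1,-]
e3 deliver 3→0: ·
e4 deliver 0→1: 1[foll,t=1,-]
e5 deliver 1→0: 0[lead,t=1,-]
e6 deliver 0→2: 2[foll,t=1,-]
e7 deliver 2→0: ·
e8 propose(0,'x'): 0[lead,t=1,x]
e9 deliver 0→1: 1[foll,t=1,x]
e10 deliver 1→0: ·
e11 deliver 0→2: 2[foll,t=1,x]
e12 deliver 2→0: ·

empty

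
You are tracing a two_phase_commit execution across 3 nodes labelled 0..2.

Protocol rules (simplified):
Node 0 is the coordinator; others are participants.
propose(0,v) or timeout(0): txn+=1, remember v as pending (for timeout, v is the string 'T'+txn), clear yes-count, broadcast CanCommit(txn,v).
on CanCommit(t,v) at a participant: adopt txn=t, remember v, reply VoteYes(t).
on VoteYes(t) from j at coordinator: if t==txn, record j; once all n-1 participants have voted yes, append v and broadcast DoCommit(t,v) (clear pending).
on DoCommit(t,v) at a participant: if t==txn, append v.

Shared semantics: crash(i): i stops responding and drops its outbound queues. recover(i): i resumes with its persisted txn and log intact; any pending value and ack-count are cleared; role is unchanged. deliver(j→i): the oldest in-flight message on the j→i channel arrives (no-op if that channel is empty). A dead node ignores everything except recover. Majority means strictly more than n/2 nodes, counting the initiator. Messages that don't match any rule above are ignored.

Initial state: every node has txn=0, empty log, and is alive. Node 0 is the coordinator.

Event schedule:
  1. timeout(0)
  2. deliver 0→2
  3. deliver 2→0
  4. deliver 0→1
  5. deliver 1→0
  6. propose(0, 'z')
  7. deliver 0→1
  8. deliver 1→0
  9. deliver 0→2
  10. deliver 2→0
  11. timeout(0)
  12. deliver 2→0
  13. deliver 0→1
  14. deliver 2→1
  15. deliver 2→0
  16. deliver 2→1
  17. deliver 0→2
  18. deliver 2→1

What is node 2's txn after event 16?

1

step 1 timeout(0): 0={coor,t=1,log=-}
step 2 deliver 0→2: 2={part,t=1,log=-}
step 3 deliver 2→0: —
step 4 deliver 0→1: 1={part,t=1,log=-}
step 5 deliver 1→0: 0={coor,t=1,log=T1}
step 6 propose(0,'z'): 0={coor,t=2,log=T1}
step 7 deliver 0→1: 1={part,t=1,log=T1}
step 8 deliver 1→0: —
step 9 deliver 0→2: 2={part,t=1,log=T1}
step 10 deliver 2→0: —
step 11 timeout(0): 0={coor,t=3,log=T1}
step 12 deliver 2→0: —
step 13 deliver 0→1: 1={part,t=2,log=T1}
step 14 deliver 2→1: —
step 15 deliver 2→0: —
step 16 deliver 2→1: —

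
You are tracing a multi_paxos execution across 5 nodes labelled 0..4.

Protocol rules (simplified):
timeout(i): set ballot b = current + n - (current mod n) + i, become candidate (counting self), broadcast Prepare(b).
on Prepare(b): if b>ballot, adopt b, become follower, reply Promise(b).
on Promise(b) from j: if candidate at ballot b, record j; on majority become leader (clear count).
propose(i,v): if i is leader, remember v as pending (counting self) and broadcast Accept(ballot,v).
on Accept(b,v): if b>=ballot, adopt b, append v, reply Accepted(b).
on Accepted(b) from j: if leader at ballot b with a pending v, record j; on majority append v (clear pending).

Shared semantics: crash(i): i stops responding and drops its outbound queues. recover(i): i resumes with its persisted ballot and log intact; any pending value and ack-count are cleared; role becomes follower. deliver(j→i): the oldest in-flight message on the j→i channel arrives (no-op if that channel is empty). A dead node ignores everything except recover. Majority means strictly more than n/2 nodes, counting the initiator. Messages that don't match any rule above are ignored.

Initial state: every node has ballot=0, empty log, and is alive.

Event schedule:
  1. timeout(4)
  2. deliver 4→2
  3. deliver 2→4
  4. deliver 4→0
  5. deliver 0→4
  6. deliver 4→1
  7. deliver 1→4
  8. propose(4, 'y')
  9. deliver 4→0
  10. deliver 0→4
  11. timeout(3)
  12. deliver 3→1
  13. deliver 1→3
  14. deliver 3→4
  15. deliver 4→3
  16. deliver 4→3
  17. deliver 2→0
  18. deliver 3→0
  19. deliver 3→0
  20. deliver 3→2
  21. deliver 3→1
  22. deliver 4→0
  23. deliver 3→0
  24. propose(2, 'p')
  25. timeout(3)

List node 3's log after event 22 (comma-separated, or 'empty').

y

1. timeout(4):  <4:cand b9 ->
2. deliver 4→2:  <2:foll b9 ->
3. deliver 2→4:  nop
4. deliver 4→0:  <0:foll b9 ->
5. deliver 0→4:  <4:lead b9 ->
6. deliver 4→1:  <1:foll b9 ->
7. deliver 1→4:  nop
8. propose(4,'y'):  nop
9. deliver 4→0:  <0:foll b9 y>
10. deliver 0→4:  nop
11. timeout(3):  <3:cand b8 ->
12. deliver 3→1:  nop
13. deliver 1→3:  nop
14. deliver 3→4:  nop
15. deliver 4→3:  <3:foll b9 ->
16. deliver 4→3:  <3:foll b9 y>
17. deliver 2→0:  nop
18. deliver 3→0:  nop
19. deliver 3→0:  nop
20. deliver 3→2:  nop
21. deliver 3→1:  nop
22. deliver 4→0:  nop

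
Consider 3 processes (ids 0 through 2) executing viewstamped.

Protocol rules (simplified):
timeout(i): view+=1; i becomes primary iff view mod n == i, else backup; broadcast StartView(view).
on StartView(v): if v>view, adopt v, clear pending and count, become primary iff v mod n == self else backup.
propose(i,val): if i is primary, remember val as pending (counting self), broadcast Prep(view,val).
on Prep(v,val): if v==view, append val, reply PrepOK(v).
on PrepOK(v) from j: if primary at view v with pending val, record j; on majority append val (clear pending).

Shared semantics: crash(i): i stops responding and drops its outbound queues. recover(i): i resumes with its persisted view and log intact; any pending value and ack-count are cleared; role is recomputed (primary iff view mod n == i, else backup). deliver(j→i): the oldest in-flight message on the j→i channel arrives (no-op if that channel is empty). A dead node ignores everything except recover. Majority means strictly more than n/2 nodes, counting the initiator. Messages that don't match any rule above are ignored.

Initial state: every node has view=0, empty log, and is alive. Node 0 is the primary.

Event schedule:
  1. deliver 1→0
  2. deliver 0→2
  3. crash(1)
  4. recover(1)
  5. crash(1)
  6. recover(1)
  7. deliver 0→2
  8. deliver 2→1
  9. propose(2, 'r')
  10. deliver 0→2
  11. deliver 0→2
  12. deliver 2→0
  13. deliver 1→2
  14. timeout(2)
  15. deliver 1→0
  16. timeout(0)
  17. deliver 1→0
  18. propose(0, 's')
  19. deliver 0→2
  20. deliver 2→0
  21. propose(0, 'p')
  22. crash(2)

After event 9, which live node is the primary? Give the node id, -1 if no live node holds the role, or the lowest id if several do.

0

e1 deliver 1→0: ·
e2 deliver 0→2: ·
e3 crash(1): 1[✗back,v=0,-]
e4 recover(1): 1[back,v=0,-]
e5 crash(1): 1[✗back,v=0,-]
e6 recover(1): 1[back,v=0,-]
e7 deliver 0→2: ·
e8 deliver 2→1: ·
e9 propose(2,'r'): ·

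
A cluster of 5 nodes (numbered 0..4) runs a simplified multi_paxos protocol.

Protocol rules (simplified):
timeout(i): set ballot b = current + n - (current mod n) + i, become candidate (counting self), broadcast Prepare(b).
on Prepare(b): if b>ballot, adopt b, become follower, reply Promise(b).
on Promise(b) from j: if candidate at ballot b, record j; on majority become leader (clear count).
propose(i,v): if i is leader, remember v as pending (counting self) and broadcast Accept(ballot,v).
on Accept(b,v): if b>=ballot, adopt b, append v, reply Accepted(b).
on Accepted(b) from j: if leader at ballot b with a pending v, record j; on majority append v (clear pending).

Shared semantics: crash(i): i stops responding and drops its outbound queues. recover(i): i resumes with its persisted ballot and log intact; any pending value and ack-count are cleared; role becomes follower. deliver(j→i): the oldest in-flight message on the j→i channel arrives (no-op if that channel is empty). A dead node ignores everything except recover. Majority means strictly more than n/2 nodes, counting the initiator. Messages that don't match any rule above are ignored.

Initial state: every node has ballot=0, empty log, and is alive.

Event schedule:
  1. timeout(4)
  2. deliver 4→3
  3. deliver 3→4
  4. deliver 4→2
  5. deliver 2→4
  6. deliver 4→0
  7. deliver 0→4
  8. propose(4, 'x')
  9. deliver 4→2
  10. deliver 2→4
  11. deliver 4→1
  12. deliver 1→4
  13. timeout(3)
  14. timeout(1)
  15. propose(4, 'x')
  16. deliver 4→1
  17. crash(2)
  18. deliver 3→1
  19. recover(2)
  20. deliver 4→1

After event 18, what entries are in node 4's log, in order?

empty

step 1 timeout(4): 4={cand,b=9,log=-}
step 2 deliver 4→3: 3={foll,b=9,log=-}
step 3 deliver 3→4: —
step 4 deliver 4→2: 2={foll,b=9,log=-}
step 5 deliver 2→4: 4={lead,b=9,log=-}
step 6 deliver 4→0: 0={foll,b=9,log=-}
step 7 deliver 0→4: —
step 8 propose(4,'x'): —
step 9 deliver 4→2: 2={foll,b=9,log=x}
step 10 deliver 2→4: —
step 11 deliver 4→1: 1={foll,b=9,log=-}
step 12 deliver 1→4: —
step 13 timeout(3): 3={cand,b=13,log=-}
step 14 timeout(1): 1={cand,b=11,log=-}
step 15 propose(4,'x'): —
step 16 deliver 4→1: —
step 17 crash(2): 2={✗foll,b=9,log=x}
step 18 deliver 3→1: 1={foll,b=13,log=-}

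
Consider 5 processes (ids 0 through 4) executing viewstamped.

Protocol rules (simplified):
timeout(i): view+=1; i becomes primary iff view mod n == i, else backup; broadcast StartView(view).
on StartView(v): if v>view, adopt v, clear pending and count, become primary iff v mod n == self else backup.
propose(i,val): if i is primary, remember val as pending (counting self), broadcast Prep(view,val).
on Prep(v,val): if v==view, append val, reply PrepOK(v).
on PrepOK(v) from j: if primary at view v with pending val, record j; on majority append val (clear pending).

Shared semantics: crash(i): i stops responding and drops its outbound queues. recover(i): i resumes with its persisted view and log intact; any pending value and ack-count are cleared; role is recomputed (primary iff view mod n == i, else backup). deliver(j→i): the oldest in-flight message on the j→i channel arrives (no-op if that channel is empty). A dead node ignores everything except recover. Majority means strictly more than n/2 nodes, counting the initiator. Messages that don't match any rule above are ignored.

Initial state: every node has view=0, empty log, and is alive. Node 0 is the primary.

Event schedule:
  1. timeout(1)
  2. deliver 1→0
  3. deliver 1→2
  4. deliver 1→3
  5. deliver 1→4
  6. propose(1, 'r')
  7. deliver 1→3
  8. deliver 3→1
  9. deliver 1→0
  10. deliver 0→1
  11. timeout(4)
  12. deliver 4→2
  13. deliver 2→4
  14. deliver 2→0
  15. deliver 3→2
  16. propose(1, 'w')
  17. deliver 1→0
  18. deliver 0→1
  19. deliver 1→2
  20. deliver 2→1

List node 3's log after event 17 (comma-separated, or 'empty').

after 1 — timeout(1): n1:prim/v1/[-]
after 2 — deliver 1→0: n0:back/v1/[-]
after 3 — deliver 1→2: n2:back/v1/[-]
after 4 — deliver 1→3: n3:back/v1/[-]
after 5 — deliver 1→4: n4:back/v1/[-]
after 6 — propose(1,'r'): ·
after 7 — deliver 1→3: n3:back/v1/[r]
after 8 — deliver 3→1: ·
after 9 — deliver 1→0: n0:back/v1/[r]
after 10 — deliver 0→1: n1:prim/v1/[r]
after 11 — timeout(4): n4:back/v2/[-]
after 12 — deliver 4→2: n2:prim/v2/[-]
after 13 — deliver 2→4: ·
after 14 — deliver 2→0: ·
after 15 — deliver 3→2: ·
after 16 — propose(1,'w'): ·
after 17 — deliver 1→0: n0:back/v1/[r,w]

r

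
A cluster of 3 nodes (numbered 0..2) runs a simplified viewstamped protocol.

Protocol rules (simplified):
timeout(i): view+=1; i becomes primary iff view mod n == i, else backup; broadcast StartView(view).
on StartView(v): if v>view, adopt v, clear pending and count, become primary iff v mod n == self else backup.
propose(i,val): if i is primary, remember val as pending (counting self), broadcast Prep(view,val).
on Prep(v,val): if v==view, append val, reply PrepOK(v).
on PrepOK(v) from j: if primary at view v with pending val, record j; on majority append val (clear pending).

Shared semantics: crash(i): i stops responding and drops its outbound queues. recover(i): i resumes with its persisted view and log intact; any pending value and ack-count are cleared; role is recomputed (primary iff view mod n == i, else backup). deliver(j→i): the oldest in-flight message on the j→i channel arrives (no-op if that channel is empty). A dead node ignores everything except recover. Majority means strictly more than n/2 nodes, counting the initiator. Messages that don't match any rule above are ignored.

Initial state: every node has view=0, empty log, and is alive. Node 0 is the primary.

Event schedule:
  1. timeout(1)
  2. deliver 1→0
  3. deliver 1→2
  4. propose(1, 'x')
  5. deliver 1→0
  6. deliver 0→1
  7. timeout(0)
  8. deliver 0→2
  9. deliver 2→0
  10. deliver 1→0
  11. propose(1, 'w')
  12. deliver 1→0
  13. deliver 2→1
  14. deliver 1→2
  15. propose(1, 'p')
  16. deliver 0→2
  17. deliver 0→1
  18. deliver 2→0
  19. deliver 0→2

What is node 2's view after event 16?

[1] timeout(1) → N1(prim v1 [-])
[2] deliver 1→0 → N0(back v1 [-])
[3] deliver 1→2 → N2(back v1 [-])
[4] propose(1,'x') → ∅
[5] deliver 1→0 → N0(back v1 [x])
[6] deliver 0→1 → N1(prim v1 [x])
[7] timeout(0) → N0(back v2 [x])
[8] deliver 0→2 → N2(prim v2 [-])
[9] deliver 2→0 → ∅
[10] deliver 1→0 → ∅
[11] propose(1,'w') → ∅
[12] deliver 1→0 → ∅
[13] deliver 2→1 → ∅
[14] deliver 1→2 → ∅
[15] propose(1,'p') → ∅
[16] deliver 0→2 → ∅

2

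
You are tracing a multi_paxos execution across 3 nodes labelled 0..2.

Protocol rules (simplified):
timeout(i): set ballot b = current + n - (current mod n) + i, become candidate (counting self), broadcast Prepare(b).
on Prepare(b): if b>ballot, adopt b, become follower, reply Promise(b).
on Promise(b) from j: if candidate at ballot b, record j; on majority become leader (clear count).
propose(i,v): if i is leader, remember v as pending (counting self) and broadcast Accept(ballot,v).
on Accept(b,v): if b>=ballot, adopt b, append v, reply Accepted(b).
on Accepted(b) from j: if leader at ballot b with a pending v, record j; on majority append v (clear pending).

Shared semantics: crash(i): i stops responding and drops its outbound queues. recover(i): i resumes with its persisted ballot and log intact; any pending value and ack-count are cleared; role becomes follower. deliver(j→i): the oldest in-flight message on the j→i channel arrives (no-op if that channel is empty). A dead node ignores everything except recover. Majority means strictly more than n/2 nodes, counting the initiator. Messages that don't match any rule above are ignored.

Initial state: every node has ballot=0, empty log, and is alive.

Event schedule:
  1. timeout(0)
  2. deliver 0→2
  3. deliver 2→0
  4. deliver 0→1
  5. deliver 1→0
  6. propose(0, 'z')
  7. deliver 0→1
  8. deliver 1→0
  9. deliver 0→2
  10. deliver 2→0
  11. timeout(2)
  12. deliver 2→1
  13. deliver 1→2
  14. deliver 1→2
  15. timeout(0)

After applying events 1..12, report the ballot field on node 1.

8

[1] timeout(0) → N0(cand b3 [-])
[2] deliver 0→2 → N2(foll b3 [-])
[3] deliver 2→0 → N0(lead b3 [-])
[4] deliver 0→1 → N1(foll b3 [-])
[5] deliver 1→0 → ∅
[6] propose(0,'z') → ∅
[7] deliver 0→1 → N1(foll b3 [z])
[8] deliver 1→0 → N0(lead b3 [z])
[9] deliver 0→2 → N2(foll b3 [z])
[10] deliver 2→0 → ∅
[11] timeout(2) → N2(cand b8 [z])
[12] deliver 2→1 → N1(foll b8 [z])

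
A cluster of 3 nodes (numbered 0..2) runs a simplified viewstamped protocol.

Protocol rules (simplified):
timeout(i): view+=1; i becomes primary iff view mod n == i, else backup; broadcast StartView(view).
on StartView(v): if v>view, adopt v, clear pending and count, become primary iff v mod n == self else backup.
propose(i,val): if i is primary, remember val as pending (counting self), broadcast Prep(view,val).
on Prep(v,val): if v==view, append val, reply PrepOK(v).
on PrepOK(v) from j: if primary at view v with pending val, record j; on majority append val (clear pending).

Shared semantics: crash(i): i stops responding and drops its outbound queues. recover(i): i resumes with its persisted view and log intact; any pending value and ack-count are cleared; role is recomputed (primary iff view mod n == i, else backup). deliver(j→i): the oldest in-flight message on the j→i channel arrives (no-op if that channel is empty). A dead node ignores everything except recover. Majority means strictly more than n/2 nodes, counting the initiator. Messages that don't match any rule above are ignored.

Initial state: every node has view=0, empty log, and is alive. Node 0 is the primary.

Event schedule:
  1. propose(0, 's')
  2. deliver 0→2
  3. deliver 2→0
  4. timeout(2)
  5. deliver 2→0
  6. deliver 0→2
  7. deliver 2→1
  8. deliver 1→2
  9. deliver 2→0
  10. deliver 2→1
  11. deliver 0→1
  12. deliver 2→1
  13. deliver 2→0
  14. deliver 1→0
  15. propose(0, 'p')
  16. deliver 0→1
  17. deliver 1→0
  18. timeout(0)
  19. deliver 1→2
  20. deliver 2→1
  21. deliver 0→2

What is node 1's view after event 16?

1

1. propose(0,'s'):  nop
2. deliver 0→2:  <2:back v0 s>
3. deliver 2→0:  <0:prim v0 s>
4. timeout(2):  <2:back v1 s>
5. deliver 2→0:  <0:back v1 s>
6. deliver 0→2:  nop
7. deliver 2→1:  <1:prim v1 ->
8. deliver 1→2:  nop
9. deliver 2→0:  nop
10. deliver 2→1:  nop
11. deliver 0→1:  nop
12. deliver 2→1:  nop
13. deliver 2→0:  nop
14. deliver 1→0:  nop
15. propose(0,'p'):  nop
16. deliver 0→1:  nop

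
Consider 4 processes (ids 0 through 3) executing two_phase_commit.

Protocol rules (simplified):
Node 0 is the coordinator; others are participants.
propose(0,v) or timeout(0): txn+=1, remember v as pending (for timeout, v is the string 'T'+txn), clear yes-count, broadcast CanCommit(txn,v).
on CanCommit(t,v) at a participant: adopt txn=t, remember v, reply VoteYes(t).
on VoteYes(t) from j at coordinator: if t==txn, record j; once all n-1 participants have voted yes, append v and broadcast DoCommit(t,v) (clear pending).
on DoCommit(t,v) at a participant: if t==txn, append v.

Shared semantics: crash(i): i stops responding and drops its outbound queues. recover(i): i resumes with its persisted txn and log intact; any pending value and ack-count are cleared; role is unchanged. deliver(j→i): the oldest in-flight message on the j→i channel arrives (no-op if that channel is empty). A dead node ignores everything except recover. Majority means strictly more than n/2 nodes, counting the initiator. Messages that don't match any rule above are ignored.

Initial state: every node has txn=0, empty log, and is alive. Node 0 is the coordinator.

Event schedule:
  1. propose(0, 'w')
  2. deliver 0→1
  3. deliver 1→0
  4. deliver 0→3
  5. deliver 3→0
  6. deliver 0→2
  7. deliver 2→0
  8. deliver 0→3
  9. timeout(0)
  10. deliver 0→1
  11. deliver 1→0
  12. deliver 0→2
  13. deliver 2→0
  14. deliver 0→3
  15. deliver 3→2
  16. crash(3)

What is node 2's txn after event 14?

step 1 propose(0,'w'): 0={coor,t=1,log=-}
step 2 deliver 0→1: 1={part,t=1,log=-}
step 3 deliver 1→0: —
step 4 deliver 0→3: 3={part,t=1,log=-}
step 5 deliver 3→0: —
step 6 deliver 0→2: 2={part,t=1,log=-}
step 7 deliver 2→0: 0={coor,t=1,log=w}
step 8 deliver 0→3: 3={part,t=1,log=w}
step 9 timeout(0): 0={coor,t=2,log=w}
step 10 deliver 0→1: 1={part,t=1,log=w}
step 11 deliver 1→0: —
step 12 deliver 0→2: 2={part,t=1,log=w}
step 13 deliver 2→0: —
step 14 deliver 0→3: 3={part,t=2,log=w}

1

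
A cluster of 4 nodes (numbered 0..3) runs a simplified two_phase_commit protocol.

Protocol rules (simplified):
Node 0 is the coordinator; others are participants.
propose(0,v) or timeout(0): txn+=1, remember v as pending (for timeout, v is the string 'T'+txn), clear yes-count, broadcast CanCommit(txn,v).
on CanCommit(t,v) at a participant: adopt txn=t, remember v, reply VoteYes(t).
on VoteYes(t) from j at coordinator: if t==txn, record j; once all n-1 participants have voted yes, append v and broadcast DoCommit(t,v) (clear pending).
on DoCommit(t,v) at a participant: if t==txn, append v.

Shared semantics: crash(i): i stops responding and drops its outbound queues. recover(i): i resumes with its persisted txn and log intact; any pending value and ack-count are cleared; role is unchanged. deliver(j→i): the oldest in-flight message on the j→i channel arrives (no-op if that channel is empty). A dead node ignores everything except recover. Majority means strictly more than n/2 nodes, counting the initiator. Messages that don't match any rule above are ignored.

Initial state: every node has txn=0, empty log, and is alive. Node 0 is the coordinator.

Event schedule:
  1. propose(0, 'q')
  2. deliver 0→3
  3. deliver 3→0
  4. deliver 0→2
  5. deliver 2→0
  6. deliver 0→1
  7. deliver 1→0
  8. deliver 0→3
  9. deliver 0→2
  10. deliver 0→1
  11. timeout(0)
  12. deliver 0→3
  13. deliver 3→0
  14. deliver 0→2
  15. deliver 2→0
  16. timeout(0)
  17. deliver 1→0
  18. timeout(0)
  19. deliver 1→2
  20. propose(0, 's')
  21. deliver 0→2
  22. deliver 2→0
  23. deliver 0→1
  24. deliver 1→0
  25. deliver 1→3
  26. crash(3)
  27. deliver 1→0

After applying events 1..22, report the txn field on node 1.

after 1 — propose(0,'q'): n0:coor/t1/[-]
after 2 — deliver 0→3: n3:part/t1/[-]
after 3 — deliver 3→0: ·
after 4 — deliver 0→2: n2:part/t1/[-]
after 5 — deliver 2→0: ·
after 6 — deliver 0→1: n1:part/t1/[-]
after 7 — deliver 1→0: n0:coor/t1/[q]
after 8 — deliver 0→3: n3:part/t1/[q]
after 9 — deliver 0→2: n2:part/t1/[q]
after 10 — deliver 0→1: n1:part/t1/[q]
after 11 — timeout(0): n0:coor/t2/[q]
after 12 — deliver 0→3: n3:part/t2/[q]
after 13 — deliver 3→0: ·
after 14 — deliver 0→2: n2:part/t2/[q]
after 15 — deliver 2→0: ·
after 16 — timeout(0): n0:coor/t3/[q]
after 17 — deliver 1→0: ·
after 18 — timeout(0): n0:coor/t4/[q]
after 19 — deliver 1→2: ·
after 20 — propose(0,'s'): n0:coor/t5/[q]
after 21 — deliver 0→2: n2:part/t3/[q]
after 22 — deliver 2→0: ·

1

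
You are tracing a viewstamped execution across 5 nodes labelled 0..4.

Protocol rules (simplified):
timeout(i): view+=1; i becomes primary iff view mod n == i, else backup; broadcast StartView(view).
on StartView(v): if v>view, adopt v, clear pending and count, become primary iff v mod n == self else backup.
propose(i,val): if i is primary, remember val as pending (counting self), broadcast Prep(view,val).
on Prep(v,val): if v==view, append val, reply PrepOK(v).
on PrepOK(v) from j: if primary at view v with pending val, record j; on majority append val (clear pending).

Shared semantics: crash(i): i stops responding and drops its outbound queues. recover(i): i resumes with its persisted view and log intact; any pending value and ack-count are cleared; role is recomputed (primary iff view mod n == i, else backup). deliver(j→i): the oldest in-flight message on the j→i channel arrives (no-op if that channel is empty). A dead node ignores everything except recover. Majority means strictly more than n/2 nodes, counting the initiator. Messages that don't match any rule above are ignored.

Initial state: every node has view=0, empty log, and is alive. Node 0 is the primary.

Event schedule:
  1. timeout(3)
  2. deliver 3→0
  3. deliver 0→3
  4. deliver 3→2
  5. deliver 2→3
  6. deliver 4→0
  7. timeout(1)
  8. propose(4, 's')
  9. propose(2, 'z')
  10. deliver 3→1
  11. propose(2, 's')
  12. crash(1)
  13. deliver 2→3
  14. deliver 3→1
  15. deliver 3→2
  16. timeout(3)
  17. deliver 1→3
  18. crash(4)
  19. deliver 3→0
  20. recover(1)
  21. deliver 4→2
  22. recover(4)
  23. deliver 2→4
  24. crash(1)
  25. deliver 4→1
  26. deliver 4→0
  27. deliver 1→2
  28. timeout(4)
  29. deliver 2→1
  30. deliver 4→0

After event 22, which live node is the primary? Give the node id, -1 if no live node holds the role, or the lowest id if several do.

1

step 1 timeout(3): 3={back,v=1,log=-}
step 2 deliver 3→0: 0={back,v=1,log=-}
step 3 deliver 0→3: —
step 4 deliver 3→2: 2={back,v=1,log=-}
step 5 deliver 2→3: —
step 6 deliver 4→0: —
step 7 timeout(1): 1={prim,v=1,log=-}
step 8 propose(4,'s'): —
step 9 propose(2,'z'): —
step 10 deliver 3→1: —
step 11 propose(2,'s'): —
step 12 crash(1): 1={✗prim,v=1,log=-}
step 13 deliver 2→3: —
step 14 deliver 3→1: —
step 15 deliver 3→2: —
step 16 timeout(3): 3={back,v=2,log=-}
step 17 deliver 1→3: —
step 18 crash(4): 4={✗back,v=0,log=-}
step 19 deliver 3→0: 0={back,v=2,log=-}
step 20 recover(1): 1={prim,v=1,log=-}
step 21 deliver 4→2: —
step 22 recover(4): 4={back,v=0,log=-}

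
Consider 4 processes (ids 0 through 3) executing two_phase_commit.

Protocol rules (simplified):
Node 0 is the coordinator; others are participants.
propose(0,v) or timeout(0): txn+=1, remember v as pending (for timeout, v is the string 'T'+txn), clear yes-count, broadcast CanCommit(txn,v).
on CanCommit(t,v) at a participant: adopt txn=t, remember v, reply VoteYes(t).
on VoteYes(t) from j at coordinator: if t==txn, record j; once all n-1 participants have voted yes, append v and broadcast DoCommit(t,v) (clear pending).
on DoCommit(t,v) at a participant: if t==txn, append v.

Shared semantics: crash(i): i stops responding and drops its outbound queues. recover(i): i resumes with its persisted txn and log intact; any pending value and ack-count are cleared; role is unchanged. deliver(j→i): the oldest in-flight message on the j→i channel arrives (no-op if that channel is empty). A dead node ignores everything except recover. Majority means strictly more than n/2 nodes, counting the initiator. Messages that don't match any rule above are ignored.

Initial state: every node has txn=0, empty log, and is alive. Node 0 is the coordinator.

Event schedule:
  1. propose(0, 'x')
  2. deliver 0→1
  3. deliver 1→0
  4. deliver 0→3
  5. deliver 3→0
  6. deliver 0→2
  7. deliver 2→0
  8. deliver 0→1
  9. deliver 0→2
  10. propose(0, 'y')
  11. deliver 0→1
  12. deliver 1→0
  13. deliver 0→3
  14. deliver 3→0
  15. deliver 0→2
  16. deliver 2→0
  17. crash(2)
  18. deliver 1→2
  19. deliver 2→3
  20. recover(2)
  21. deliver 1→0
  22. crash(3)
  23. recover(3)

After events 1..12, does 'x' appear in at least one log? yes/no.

1. propose(0,'x'):  <0:coor t1 ->
2. deliver 0→1:  <1:part t1 ->
3. deliver 1→0:  nop
4. deliver 0→3:  <3:part t1 ->
5. deliver 3→0:  nop
6. deliver 0→2:  <2:part t1 ->
7. deliver 2→0:  <0:coor t1 x>
8. deliver 0→1:  <1:part t1 x>
9. deliver 0→2:  <2:part t1 x>
10. propose(0,'y'):  <0:coor t2 x>
11. deliver 0→1:  <1:part t2 x>
12. deliver 1→0:  nop

yes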